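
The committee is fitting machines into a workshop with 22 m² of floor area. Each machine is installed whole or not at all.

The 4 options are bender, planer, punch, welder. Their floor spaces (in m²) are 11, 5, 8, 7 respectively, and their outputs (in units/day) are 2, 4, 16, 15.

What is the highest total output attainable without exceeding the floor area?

Take planer, punch, and welder: floor space 5 + 8 + 7 = 20 ≤ 22, output 4 + 16 + 15 = 35.
No other feasible combination does better.

35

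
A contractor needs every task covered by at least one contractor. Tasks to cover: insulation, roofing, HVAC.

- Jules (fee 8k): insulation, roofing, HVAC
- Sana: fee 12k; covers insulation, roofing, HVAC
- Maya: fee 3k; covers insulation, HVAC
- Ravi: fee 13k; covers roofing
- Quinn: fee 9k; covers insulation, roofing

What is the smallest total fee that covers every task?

8

The greedy cost-per-new-task heuristic would pick Maya and Jules for 11, but a cheaper cover exists.
Jules alone covers insulation, roofing, HVAC — every task.
Total fee: 8.
No cover costs less than 8.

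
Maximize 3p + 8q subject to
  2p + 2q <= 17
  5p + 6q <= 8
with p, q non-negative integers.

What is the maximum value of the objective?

8

Relaxing integrality, the LP optimum is 10.67 at (p,q) = (0, 1.33), which is not an integer point.
(p,q)=(0,1): 2·0+2·1=2≤17, 5·0+6·1=6≤8, objective 8.
(p,q)=(1,0): 2·1+2·0=2≤17, 5·1+6·0=5≤8, objective 3.
(p,q)=(0,0): 2·0+2·0=0≤17, 5·0+6·0=0≤8, objective 0.
Maximum is 8 at (p,q)=(0,1).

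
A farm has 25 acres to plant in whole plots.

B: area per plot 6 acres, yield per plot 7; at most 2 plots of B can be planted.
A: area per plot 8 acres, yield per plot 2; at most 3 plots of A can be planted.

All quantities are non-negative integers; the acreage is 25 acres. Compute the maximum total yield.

2×B: area 12 ≤ 25, yield 2·7 = 14.
2×B and 1×A: area 20 ≤ 25, yield 2·7 + 1·2 = 16.
Best is 16.

16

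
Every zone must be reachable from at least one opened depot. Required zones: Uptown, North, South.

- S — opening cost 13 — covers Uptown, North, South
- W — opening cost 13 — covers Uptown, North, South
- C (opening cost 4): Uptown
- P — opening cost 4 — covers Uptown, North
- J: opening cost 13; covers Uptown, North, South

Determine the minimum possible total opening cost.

13

The greedy cost-per-new-zone heuristic would pick P and S for 17, but a cheaper cover exists.
S alone covers Uptown, North, South — every zone.
Total opening cost: 13.
No cover costs less than 13.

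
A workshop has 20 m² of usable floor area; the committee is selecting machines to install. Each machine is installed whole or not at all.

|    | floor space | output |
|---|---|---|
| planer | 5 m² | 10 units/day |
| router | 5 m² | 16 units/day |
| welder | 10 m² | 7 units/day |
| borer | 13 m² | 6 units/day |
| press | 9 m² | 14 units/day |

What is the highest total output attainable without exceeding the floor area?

Take planer, router, and press: floor space 5 + 5 + 9 = 19 ≤ 20, output 10 + 16 + 14 = 40.
No other feasible combination does better.

40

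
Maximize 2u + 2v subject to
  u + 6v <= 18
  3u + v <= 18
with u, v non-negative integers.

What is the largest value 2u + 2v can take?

The continuous relaxation peaks at (5.29, 2.12) with value 14.82; rounding to a feasible lattice point costs some objective.
(u,v)=(5,2): 1·5+6·2=17≤18, 3·5+1·2=17≤18, objective 14.
(u,v)=(5,1): 1·5+6·1=11≤18, 3·5+1·1=16≤18, objective 12.
(u,v)=(4,2): 1·4+6·2=16≤18, 3·4+1·2=14≤18, objective 12.
The best lattice point is (5,2), giving 14.

14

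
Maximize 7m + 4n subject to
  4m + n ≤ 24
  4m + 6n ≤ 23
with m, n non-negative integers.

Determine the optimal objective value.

(m,n)=(5,0) is feasible, giving 35.
(m,n)=(4,1) is feasible, giving 32.
(m,n)=(4,0) is feasible, giving 28.
The best lattice point is (5,0), giving 35.

35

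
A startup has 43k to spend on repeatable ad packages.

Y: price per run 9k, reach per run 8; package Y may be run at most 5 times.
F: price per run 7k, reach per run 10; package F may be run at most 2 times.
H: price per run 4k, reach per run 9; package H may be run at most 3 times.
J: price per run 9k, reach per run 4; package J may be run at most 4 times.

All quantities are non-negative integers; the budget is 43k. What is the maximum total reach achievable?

1×Y, 2×F, and 3×H: price 35 ≤ 43, reach 1·8 + 2·10 + 3·9 = 55.
2×Y, 2×F, and 2×H: price 40 ≤ 43, reach 2·8 + 2·10 + 2·9 = 54.
Best is 55.

55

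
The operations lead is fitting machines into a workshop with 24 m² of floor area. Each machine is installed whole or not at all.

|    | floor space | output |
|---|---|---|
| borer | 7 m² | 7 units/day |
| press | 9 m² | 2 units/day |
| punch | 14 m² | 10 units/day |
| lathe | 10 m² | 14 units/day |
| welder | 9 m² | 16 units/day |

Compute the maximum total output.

lathe + welder: floor space 10 + 9 = 19 ≤ 24, output 14 + 16 = 30.
punch + welder: floor space 14 + 9 = 23 ≤ 24, output 10 + 16 = 26.
punch + lathe: floor space 14 + 10 = 24 ≤ 24, output 10 + 14 = 24.
Best is lathe and welder with total output 30.

30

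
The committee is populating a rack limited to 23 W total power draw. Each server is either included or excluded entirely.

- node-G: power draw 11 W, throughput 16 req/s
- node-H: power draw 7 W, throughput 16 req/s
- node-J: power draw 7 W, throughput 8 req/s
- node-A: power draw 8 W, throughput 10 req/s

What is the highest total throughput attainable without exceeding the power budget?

This is an integer program with binary decision variables.
Allowing fractional choices, the relaxed optimum would be about 38.2, but servers are indivisible.
node-G + node-H: power draw 11 + 7 = 18 ≤ 23, throughput 16 + 16 = 32.
node-H + node-J + node-A: power draw 7 + 7 + 8 = 22 ≤ 23, throughput 16 + 8 + 10 = 34.
Best is node-H, node-J, and node-A with total throughput 34.

34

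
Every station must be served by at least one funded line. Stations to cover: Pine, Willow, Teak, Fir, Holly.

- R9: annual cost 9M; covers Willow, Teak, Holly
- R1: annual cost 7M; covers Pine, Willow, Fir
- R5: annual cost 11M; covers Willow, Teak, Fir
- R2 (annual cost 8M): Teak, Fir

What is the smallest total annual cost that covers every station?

16

Choose R9 and R1: together they cover Pine, Willow, Teak, Fir, Holly — every station.
Total annual cost: 9 + 7 = 16.
No cover costs less than 16.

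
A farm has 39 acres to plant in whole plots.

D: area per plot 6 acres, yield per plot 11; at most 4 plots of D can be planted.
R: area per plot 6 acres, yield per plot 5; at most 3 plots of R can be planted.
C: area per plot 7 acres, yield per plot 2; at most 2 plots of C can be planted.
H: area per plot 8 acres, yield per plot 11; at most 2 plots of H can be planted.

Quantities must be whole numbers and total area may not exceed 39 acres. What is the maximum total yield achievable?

60

Take 4×D, 1×R, and 1×H: area 38 ≤ 39, yield 4·11 + 1·5 + 1·11 = 60.
D has the best ratio (11/6) and is taken to its limit of 4; remaining capacity is filled optimally with the others.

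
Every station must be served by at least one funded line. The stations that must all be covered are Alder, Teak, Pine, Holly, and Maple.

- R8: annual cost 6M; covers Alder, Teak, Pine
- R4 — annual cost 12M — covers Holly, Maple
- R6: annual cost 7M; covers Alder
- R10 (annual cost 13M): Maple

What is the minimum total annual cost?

This is an integer covering problem.
Choose R8 and R4: together they cover Alder, Teak, Pine, Holly, Maple — every station.
Total annual cost: 6 + 12 = 18.
No cover costs less than 18.

18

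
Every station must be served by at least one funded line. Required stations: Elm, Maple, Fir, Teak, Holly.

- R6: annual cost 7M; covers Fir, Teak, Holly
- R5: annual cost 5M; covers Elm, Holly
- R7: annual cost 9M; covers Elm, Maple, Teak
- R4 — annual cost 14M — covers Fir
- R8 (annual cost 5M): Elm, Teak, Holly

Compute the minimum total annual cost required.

The greedy cost-per-new-station heuristic would pick R8, R6, and R7 for 21, but a cheaper cover exists.
Choose R6 and R7: together they cover Elm, Maple, Fir, Teak, Holly — every station.
Total annual cost: 7 + 9 = 16.
No cover costs less than 16.

16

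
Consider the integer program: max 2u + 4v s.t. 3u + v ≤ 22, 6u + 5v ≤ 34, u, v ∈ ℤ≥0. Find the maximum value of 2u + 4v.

24

The continuous relaxation peaks at (0, 6.8) with value 27.20; rounding to a feasible lattice point costs some objective.
(u,v)=(0,6): 3·0+1·6=6≤22, 6·0+5·6=30≤34, objective 24.
(u,v)=(1,5): 3·1+1·5=8≤22, 6·1+5·5=31≤34, objective 22.
(u,v)=(0,5): 3·0+1·5=5≤22, 6·0+5·5=25≤34, objective 20.
No feasible integer point exceeds 24.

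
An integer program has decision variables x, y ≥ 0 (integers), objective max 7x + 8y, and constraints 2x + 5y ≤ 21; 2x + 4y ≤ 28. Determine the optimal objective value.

Relaxing integrality, the LP optimum is 73.50 at (x,y) = (10.5, 0), which is not an integer point.
(x,y)=(10,0) is feasible, giving 70.
(x,y)=(9,0) is feasible, giving 63.
The best lattice point is (10,0), giving 70.

70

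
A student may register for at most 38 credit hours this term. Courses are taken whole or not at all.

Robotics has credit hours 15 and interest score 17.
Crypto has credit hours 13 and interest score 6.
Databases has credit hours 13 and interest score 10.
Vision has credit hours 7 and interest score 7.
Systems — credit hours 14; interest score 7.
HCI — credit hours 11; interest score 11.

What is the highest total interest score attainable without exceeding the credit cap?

Allowing fractional choices, the relaxed optimum would be about 38.8, but courses are indivisible.
Robotics + Databases + Vision: credit hours 15 + 13 + 7 = 35 ≤ 38, interest score 17 + 10 + 7 = 34.
Robotics + Vision + HCI: credit hours 15 + 7 + 11 = 33 ≤ 38, interest score 17 + 7 + 11 = 35.
Robotics + Vision + Systems: credit hours 15 + 7 + 14 = 36 ≤ 38, interest score 17 + 7 + 7 = 31.
Best is Robotics, Vision, and HCI with total interest score 35.

35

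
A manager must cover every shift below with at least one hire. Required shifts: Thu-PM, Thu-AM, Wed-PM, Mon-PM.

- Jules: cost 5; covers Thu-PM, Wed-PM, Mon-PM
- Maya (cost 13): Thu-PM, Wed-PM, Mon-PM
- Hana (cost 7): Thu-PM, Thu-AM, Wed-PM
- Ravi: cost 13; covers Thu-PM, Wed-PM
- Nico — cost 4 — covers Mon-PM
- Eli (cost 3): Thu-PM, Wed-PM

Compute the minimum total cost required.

11

The greedy cost-per-new-shift heuristic would pick Eli, Nico, and Hana for 14, but a cheaper cover exists.
Choose Hana and Nico: together they cover Thu-PM, Thu-AM, Wed-PM, Mon-PM — every shift.
Total cost: 7 + 4 = 11.
No cover costs less than 11.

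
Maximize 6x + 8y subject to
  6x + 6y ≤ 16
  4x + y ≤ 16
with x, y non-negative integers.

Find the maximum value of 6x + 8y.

Relaxing integrality, the LP optimum is 21.33 at (x,y) = (0, 2.67), which is not an integer point.
(x,y)=(0,2): 6·0+6·2=12≤16, 4·0+1·2=2≤16, objective 16.
(x,y)=(1,1): 6·1+6·1=12≤16, 4·1+1·1=5≤16, objective 14.
Maximum is 16 at (x,y)=(0,2).

16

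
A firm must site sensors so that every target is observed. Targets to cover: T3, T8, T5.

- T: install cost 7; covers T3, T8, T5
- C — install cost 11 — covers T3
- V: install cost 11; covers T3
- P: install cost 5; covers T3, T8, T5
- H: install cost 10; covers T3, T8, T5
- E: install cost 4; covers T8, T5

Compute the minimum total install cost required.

P alone covers T3, T8, T5 — every target.
Total install cost: 5.
No cover costs less than 5.

5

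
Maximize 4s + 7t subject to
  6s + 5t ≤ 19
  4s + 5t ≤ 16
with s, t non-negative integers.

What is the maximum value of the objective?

Relaxing integrality, the LP optimum is 22.40 at (s,t) = (0, 3.2), which is not an integer point.
(s,t)=(0,3): 6·0+5·3=15≤19, 4·0+5·3=15≤16, objective 21.
(s,t)=(1,2): 6·1+5·2=16≤19, 4·1+5·2=14≤16, objective 18.
(s,t)=(0,2): 6·0+5·2=10≤19, 4·0+5·2=10≤16, objective 14.
The best lattice point is (0,3), giving 21.

21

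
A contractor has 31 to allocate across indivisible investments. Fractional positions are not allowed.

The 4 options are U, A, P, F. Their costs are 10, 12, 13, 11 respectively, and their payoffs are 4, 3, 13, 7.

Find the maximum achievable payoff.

A + P: cost 12 + 13 = 25 ≤ 31, payoff 3 + 13 = 16.
U + P: cost 10 + 13 = 23 ≤ 31, payoff 4 + 13 = 17.
P + F: cost 13 + 11 = 24 ≤ 31, payoff 13 + 7 = 20.
Best is P and F with total payoff 20.

20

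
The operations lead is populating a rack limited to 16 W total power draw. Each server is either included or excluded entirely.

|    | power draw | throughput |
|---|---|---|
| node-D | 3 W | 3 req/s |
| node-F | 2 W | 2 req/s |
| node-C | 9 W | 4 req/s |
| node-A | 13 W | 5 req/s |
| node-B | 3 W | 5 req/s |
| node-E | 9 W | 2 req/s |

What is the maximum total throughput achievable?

12

Take node-D, node-C, and node-B: power draw 3 + 9 + 3 = 15 ≤ 16, throughput 3 + 4 + 5 = 12.
No other feasible combination does better.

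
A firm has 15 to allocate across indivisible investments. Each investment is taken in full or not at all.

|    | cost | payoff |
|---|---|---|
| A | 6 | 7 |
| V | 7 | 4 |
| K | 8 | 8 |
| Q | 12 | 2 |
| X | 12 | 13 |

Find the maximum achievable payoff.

15

Take A and K: cost 6 + 8 = 14 ≤ 15, payoff 7 + 8 = 15.
No other feasible combination does better.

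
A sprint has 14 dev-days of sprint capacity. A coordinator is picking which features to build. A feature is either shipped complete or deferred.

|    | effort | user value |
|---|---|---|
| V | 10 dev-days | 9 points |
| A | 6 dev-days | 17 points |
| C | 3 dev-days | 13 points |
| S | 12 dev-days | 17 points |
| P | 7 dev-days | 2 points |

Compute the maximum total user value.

30

This is an integer program with binary decision variables.
A + C: effort 6 + 3 = 9 ≤ 14, user value 17 + 13 = 30.
V + C: effort 10 + 3 = 13 ≤ 14, user value 9 + 13 = 22.
Best is A and C with total user value 30.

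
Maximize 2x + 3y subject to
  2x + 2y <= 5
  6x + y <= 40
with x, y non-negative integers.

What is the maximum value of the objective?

Relaxing integrality, the LP optimum is 7.50 at (x,y) = (0, 2.5), which is not an integer point.
(x,y)=(0,2): 2·0+2·2=4≤5, 6·0+1·2=2≤40, objective 6.
(x,y)=(1,1): 2·1+2·1=4≤5, 6·1+1·1=7≤40, objective 5.
Maximum is 6 at (x,y)=(0,2).

6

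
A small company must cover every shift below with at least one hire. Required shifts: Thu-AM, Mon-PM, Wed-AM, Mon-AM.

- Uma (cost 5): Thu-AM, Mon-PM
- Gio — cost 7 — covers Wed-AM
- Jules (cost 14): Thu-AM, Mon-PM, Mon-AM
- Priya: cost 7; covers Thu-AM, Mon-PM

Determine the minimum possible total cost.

21

This is a weighted set-cover instance.
The greedy cost-per-new-shift heuristic would pick Uma, Gio, and Jules for 26, but a cheaper cover exists.
Choose Gio and Jules: together they cover Thu-AM, Mon-PM, Wed-AM, Mon-AM — every shift.
Total cost: 7 + 14 = 21.
No cover costs less than 21.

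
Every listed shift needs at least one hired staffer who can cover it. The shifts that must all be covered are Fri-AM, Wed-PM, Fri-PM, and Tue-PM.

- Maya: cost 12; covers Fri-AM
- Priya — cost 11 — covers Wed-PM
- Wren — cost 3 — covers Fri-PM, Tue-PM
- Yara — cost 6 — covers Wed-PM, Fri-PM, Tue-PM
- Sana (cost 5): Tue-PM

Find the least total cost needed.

This is an integer covering problem.
The greedy cost-per-new-shift heuristic would pick Wren, Yara, and Maya for 21, but a cheaper cover exists.
Choose Maya and Yara: together they cover Fri-AM, Wed-PM, Fri-PM, Tue-PM — every shift.
Total cost: 12 + 6 = 18.
No cover costs less than 18.

18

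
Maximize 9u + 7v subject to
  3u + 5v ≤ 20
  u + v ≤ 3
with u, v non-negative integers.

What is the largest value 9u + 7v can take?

(u,v)=(3,0): 3·3+5·0=9≤20, 1·3+1·0=3≤3, objective 27.
(u,v)=(2,1): 3·2+5·1=11≤20, 1·2+1·1=3≤3, objective 25.
(u,v)=(2,0): 3·2+5·0=6≤20, 1·2+1·0=2≤3, objective 18.
No feasible integer point exceeds 27.

27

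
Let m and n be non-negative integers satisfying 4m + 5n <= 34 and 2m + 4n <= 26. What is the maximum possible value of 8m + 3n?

(m,n)=(8,0): 4·8+5·0=32≤34, 2·8+4·0=16≤26, objective 64.
(m,n)=(7,1): 4·7+5·1=33≤34, 2·7+4·1=18≤26, objective 59.
(m,n)=(7,0): 4·7+5·0=28≤34, 2·7+4·0=14≤26, objective 56.
No feasible integer point exceeds 64.

64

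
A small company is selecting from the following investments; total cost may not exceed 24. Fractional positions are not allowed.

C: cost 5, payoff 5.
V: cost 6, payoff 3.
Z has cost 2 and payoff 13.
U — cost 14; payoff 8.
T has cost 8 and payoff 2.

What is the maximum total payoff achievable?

26

Allowing fractional choices, the relaxed optimum would be about 27.5, but investments are indivisible.
C + V + Z + T: cost 5 + 6 + 2 + 8 = 21 ≤ 24, payoff 5 + 3 + 13 + 2 = 23.
C + Z + U: cost 5 + 2 + 14 = 21 ≤ 24, payoff 5 + 13 + 8 = 26.
V + Z + U: cost 6 + 2 + 14 = 22 ≤ 24, payoff 3 + 13 + 8 = 24.
Best is C, Z, and U with total payoff 26.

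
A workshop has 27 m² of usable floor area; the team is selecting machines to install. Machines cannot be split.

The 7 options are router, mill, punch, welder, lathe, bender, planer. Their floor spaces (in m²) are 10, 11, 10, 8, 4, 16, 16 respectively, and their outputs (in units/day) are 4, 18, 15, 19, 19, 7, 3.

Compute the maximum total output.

punch + welder + lathe: floor space 10 + 8 + 4 = 22 ≤ 27, output 15 + 19 + 19 = 53.
mill + welder + lathe: floor space 11 + 8 + 4 = 23 ≤ 27, output 18 + 19 + 19 = 56.
Best is mill, welder, and lathe with total output 56.

56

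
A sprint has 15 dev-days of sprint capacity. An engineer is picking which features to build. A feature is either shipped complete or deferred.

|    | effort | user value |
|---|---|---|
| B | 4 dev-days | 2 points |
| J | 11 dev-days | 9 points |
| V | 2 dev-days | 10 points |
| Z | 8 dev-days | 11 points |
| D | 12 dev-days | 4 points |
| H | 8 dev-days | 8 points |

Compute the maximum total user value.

Treat it as a binary knapsack problem.
B + V + Z: effort 4 + 2 + 8 = 14 ≤ 15, user value 2 + 10 + 11 = 23.
V + Z: effort 2 + 8 = 10 ≤ 15, user value 10 + 11 = 21.
B + V + H: effort 4 + 2 + 8 = 14 ≤ 15, user value 2 + 10 + 8 = 20.
Best is B, V, and Z with total user value 23.

23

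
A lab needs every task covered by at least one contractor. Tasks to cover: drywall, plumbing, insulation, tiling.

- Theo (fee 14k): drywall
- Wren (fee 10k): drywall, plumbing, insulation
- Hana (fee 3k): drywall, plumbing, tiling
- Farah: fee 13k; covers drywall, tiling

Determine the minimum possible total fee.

Choose Wren and Hana: together they cover drywall, plumbing, insulation, tiling — every task.
Total fee: 10 + 3 = 13.
No cover costs less than 13.

13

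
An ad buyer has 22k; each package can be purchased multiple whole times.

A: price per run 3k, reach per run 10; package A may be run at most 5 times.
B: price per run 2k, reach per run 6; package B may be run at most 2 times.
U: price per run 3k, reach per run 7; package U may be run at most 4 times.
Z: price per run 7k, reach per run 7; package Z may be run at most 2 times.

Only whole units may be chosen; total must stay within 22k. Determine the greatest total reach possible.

69

This is a bounded integer knapsack.
Take 5×A, 2×B, and 1×U: price 22 ≤ 22, reach 5·10 + 2·6 + 1·7 = 69.
A has the best ratio (10/3) and is taken to its limit of 5; remaining capacity is filled optimally with the others.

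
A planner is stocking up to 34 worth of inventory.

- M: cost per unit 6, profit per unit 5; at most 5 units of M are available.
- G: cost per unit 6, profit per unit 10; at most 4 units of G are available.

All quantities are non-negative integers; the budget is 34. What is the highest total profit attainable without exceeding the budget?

1×M and 4×G: cost 30 ≤ 34, profit 1·5 + 4·10 = 45.
4×G: cost 24 ≤ 34, profit 4·10 = 40.
Best is 45.

45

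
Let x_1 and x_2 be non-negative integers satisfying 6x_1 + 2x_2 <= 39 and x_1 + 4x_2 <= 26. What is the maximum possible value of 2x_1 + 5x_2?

The continuous relaxation peaks at (4.73, 5.32) with value 36.05; rounding to a feasible lattice point costs some objective.
(x_1,x_2)=(2,6): 6·2+2·6=24≤39, 1·2+4·6=26≤26, objective 34.
(x_1,x_2)=(4,5): 6·4+2·5=34≤39, 1·4+4·5=24≤26, objective 33.
(x_1,x_2)=(1,6): 6·1+2·6=18≤39, 1·1+4·6=25≤26, objective 32.
Maximum is 34 at (x_1,x_2)=(2,6).

34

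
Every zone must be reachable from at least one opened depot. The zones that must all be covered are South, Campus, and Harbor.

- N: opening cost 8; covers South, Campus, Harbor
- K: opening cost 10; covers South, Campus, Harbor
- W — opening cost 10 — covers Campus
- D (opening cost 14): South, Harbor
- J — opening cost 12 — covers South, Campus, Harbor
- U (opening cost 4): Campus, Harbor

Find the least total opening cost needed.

8

The greedy cost-per-new-zone heuristic would pick U and N for 12, but a cheaper cover exists.
N alone covers South, Campus, Harbor — every zone.
Total opening cost: 8.
No cover costs less than 8.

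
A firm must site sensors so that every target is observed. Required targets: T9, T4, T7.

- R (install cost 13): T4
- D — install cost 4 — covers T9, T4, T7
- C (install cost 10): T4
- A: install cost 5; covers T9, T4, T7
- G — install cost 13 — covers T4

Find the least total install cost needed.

D alone covers T9, T4, T7 — every target.
Total install cost: 4.

4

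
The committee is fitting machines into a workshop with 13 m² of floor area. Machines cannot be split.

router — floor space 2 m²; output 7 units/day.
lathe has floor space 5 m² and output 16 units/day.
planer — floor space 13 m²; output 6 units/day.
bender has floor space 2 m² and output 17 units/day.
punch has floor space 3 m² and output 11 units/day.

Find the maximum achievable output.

Treat it as a binary knapsack problem.
Take router, lathe, bender, and punch: floor space 2 + 5 + 2 + 3 = 12 ≤ 13, output 7 + 16 + 17 + 11 = 51.
No other feasible combination does better.

51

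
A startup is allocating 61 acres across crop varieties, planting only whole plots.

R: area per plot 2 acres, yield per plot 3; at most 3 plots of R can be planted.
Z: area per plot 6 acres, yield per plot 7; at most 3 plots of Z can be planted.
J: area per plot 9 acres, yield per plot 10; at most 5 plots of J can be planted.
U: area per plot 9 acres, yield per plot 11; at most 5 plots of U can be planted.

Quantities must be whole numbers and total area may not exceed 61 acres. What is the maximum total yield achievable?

75

R has the best ratio (3/2); taking only R gives at most 3×3 = 9 (stopped by the supply cap of 3).
Mixing does better — 2×R, 2×Z, and 5×U: area 61 ≤ 61, yield 2·3 + 2·7 + 5·11 = 75.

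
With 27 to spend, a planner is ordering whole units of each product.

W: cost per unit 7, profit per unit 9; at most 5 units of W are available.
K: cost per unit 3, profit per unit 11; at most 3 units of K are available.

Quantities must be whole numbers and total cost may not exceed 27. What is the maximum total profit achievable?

51

K has the best ratio (11/3); taking only K gives at most 3×11 = 33 (stopped by the supply cap of 3).
Mixing does better — 2×W and 3×K: cost 23 ≤ 27, profit 2·9 + 3·11 = 51.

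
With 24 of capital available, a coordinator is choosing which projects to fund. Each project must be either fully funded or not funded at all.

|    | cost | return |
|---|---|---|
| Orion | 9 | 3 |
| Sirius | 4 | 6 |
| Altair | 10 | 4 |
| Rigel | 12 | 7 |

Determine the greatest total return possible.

13

Sirius + Rigel: cost 4 + 12 = 16 ≤ 24, return 6 + 7 = 13.
Altair + Rigel: cost 10 + 12 = 22 ≤ 24, return 4 + 7 = 11.
Orion + Sirius + Altair: cost 9 + 4 + 10 = 23 ≤ 24, return 3 + 6 + 4 = 13.
The maximum return is 13; one optimal choice is Sirius and Rigel.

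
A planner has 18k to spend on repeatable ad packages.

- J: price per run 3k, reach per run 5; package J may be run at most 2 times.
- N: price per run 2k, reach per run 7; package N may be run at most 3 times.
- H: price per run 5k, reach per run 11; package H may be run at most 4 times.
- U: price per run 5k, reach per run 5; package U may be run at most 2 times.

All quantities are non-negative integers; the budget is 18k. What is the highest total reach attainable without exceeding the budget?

43

N has the best ratio (7/2); taking only N gives at most 3×7 = 21 (stopped by the supply cap of 3).
Mixing does better — 3×N and 2×H: price 16 ≤ 18, reach 3·7 + 2·11 = 43.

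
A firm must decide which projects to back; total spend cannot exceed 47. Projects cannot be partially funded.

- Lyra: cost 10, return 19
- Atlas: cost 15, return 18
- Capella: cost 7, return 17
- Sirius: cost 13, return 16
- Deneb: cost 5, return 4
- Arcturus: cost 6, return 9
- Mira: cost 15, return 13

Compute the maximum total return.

70

Take Lyra, Atlas, Capella, and Sirius: cost 10 + 15 + 7 + 13 = 45 ≤ 47, return 19 + 18 + 17 + 16 = 70.
No other feasible combination does better.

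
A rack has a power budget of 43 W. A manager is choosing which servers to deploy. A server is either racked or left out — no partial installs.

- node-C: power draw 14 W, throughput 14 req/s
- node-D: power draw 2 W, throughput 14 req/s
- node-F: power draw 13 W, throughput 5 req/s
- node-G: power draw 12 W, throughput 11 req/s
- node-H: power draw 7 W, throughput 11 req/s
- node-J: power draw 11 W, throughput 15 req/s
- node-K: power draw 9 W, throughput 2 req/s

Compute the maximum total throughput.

56

This is a 0-1 knapsack instance.
node-C + node-D + node-H + node-J + node-K: power draw 14 + 2 + 7 + 11 + 9 = 43 ≤ 43, throughput 14 + 14 + 11 + 15 + 2 = 56.
node-C + node-D + node-H + node-J: power draw 14 + 2 + 7 + 11 = 34 ≤ 43, throughput 14 + 14 + 11 + 15 = 54.
Best is node-C, node-D, node-H, node-J, and node-K with total throughput 56.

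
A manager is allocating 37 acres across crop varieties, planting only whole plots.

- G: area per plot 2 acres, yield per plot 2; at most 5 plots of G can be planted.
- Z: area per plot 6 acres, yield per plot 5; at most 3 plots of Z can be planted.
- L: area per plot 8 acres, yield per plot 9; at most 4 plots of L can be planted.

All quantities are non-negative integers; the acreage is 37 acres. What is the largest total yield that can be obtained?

40

L has the best ratio (9/8); taking only L gives at most 4×9 = 36 (stopped by the area limit).
Mixing does better — 2×G and 4×L: area 36 ≤ 37, yield 2·2 + 4·9 = 40.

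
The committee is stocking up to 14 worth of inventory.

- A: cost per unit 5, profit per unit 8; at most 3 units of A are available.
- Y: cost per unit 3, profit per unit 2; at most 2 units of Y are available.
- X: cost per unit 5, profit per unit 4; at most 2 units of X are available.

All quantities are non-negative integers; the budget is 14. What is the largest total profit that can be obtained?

18

This is a bounded integer knapsack.
Take 2×A and 1×Y: cost 13 ≤ 14, profit 2·8 + 1·2 = 18.
No other integer combination yields more.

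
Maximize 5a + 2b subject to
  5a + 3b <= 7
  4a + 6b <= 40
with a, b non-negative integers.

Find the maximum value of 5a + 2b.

5

The continuous relaxation peaks at (1.4, 0) with value 7.00; rounding to a feasible lattice point costs some objective.
(a,b)=(1,0) is feasible, giving 5.
(a,b)=(0,1) is feasible, giving 2.
(a,b)=(0,0) is feasible, giving 0.
The best lattice point is (1,0), giving 5.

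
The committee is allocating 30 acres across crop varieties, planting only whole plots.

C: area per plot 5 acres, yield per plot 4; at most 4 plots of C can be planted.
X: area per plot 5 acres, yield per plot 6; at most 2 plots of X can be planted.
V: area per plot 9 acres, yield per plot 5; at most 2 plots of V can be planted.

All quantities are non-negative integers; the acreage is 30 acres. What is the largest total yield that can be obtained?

28

2×C, 2×X, and 1×V: area 29 ≤ 30, yield 2·4 + 2·6 + 1·5 = 25.
4×C and 2×X: area 30 ≤ 30, yield 4·4 + 2·6 = 28.
Best is 28.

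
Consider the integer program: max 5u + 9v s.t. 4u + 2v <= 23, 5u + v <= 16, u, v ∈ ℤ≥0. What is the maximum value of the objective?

(u,v)=(0,11) is feasible, giving 99.
(u,v)=(0,10) is feasible, giving 90.
No feasible integer point exceeds 99.

99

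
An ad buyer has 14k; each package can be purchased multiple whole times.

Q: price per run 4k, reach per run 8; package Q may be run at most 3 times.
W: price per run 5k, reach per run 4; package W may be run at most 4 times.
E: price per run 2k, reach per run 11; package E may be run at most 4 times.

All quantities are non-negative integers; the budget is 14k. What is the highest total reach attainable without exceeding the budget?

1×Q and 4×E: price 12 ≤ 14, reach 1·8 + 4·11 = 52.
2×Q and 3×E: price 14 ≤ 14, reach 2·8 + 3·11 = 49.
Best is 52.

52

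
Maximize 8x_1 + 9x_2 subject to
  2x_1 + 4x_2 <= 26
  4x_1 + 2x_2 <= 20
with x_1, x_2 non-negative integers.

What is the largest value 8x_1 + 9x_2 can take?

62

(x_1,x_2)=(1,6) is feasible, giving 62.
(x_1,x_2)=(2,5) is feasible, giving 61.
(x_1,x_2)=(3,4) is feasible, giving 60.
Maximum is 62 at (x_1,x_2)=(1,6).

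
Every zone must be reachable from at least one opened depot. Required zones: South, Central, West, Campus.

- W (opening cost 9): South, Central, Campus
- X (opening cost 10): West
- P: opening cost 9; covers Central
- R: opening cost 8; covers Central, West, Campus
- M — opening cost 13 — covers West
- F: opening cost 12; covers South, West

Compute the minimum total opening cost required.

17

This is an integer covering problem.
Choose W and R: together they cover South, Central, West, Campus — every zone.
Total opening cost: 9 + 8 = 17.
No cover costs less than 17.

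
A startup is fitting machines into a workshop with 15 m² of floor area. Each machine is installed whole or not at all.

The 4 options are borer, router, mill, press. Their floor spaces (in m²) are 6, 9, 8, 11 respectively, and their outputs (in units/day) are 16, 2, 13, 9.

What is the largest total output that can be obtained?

This is an integer program with binary decision variables.
Allowing fractional choices, the relaxed optimum would be about 29.8, but machines are indivisible.
borer: floor space 6 ≤ 15, output 16.
borer + router: floor space 6 + 9 = 15 ≤ 15, output 16 + 2 = 18.
borer + mill: floor space 6 + 8 = 14 ≤ 15, output 16 + 13 = 29.
Best is borer and mill with total output 29.

29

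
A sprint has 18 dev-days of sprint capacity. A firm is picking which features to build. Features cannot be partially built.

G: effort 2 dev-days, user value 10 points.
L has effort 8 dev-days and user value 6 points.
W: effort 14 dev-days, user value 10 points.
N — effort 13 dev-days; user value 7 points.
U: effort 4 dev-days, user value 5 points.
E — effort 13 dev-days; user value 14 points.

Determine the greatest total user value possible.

Allowing fractional choices, the relaxed optimum would be about 27.9, but features are indivisible.
G + W: effort 2 + 14 = 16 ≤ 18, user value 10 + 10 = 20.
G + E: effort 2 + 13 = 15 ≤ 18, user value 10 + 14 = 24.
G + L + U: effort 2 + 8 + 4 = 14 ≤ 18, user value 10 + 6 + 5 = 21.
Best is G and E with total user value 24.

24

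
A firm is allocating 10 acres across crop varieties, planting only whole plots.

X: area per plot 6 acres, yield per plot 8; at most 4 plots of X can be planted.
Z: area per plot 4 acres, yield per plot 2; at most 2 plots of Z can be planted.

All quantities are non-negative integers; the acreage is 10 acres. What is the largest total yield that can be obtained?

This is a bounded integer knapsack.
Take 1×X and 1×Z: area 10 ≤ 10, yield 1·8 + 1·2 = 10.
No other integer combination yields more.

10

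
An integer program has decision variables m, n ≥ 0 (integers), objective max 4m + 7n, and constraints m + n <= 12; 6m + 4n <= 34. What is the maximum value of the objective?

Relaxing integrality, the LP optimum is 59.50 at (m,n) = (0, 8.5), which is not an integer point.
(m,n)=(0,8): 1·0+1·8=8≤12, 6·0+4·8=32≤34, objective 56.
(m,n)=(1,7): 1·1+1·7=8≤12, 6·1+4·7=34≤34, objective 53.
(m,n)=(0,7): 1·0+1·7=7≤12, 6·0+4·7=28≤34, objective 49.
Maximum is 56 at (m,n)=(0,8).

56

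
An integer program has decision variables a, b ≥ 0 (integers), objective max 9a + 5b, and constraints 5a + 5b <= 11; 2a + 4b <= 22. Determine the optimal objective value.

18

Relaxing integrality, the LP optimum is 19.80 at (a,b) = (2.2, 0), which is not an integer point.
(a,b)=(2,0): 5·2+5·0=10≤11, 2·2+4·0=4≤22, objective 18.
(a,b)=(1,1): 5·1+5·1=10≤11, 2·1+4·1=6≤22, objective 14.
(a,b)=(1,0): 5·1+5·0=5≤11, 2·1+4·0=2≤22, objective 9.
No feasible integer point exceeds 18.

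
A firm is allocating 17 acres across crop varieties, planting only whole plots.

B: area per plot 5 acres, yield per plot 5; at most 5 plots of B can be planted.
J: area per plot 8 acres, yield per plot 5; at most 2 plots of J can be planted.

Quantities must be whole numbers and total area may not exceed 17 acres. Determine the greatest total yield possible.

15

This is a bounded integer knapsack.
Take 3×B: area 15 ≤ 17, yield 3·5 = 15.
No other integer combination yields more.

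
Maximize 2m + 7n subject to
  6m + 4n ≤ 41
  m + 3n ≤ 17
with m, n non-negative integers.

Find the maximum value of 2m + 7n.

39

(m,n)=(2,5): 6·2+4·5=32≤41, 1·2+3·5=17≤17, objective 39.
(m,n)=(1,5): 6·1+4·5=26≤41, 1·1+3·5=16≤17, objective 37.
(m,n)=(0,5): 6·0+4·5=20≤41, 1·0+3·5=15≤17, objective 35.
Maximum is 39 at (m,n)=(2,5).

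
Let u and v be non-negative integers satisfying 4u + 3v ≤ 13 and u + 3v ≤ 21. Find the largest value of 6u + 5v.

21

Relaxing integrality, the LP optimum is 21.67 at (u,v) = (0, 4.33), which is not an integer point.
(u,v)=(1,3): 4·1+3·3=13≤13, 1·1+3·3=10≤21, objective 21.
(u,v)=(0,4): 4·0+3·4=12≤13, 1·0+3·4=12≤21, objective 20.
(u,v)=(1,2): 4·1+3·2=10≤13, 1·1+3·2=7≤21, objective 16.
The best lattice point is (1,3), giving 21.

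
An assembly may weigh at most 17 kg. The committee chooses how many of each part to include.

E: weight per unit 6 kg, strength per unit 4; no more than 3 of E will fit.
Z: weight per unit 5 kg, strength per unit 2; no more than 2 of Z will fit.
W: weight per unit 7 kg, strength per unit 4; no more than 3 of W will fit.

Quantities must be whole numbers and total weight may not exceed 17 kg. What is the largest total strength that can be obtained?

E has the best ratio (4/6); taking only E gives at most 2×4 = 8 (stopped by the weight limit).
Mixing does better — 2×E and 1×Z: weight 17 ≤ 17, strength 2·4 + 1·2 = 10.

10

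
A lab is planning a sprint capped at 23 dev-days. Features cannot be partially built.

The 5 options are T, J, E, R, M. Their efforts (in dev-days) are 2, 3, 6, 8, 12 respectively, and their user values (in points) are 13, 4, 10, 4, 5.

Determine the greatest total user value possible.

This is a 0-1 knapsack instance.
Take T, J, E, and M: effort 2 + 3 + 6 + 12 = 23 ≤ 23, user value 13 + 4 + 10 + 5 = 32.
No other feasible combination does better.

32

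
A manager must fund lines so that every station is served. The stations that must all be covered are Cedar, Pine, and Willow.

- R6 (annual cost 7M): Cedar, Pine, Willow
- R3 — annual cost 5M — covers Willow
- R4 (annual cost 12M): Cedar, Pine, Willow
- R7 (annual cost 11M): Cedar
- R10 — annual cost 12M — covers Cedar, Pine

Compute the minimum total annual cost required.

This is a weighted set-cover instance.
R6 alone covers Cedar, Pine, Willow — every station.
Total annual cost: 7.
No cover costs less than 7.

7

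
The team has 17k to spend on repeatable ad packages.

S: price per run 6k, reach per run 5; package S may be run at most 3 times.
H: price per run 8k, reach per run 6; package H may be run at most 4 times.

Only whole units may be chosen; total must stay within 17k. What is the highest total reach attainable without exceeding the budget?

12

This is a bounded integer knapsack.
1×S and 1×H: price 14 ≤ 17, reach 1·5 + 1·6 = 11.
2×H: price 16 ≤ 17, reach 2·6 = 12.
Best is 12.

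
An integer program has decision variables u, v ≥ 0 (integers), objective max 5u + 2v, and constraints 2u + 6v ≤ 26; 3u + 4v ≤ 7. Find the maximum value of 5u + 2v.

10

Relaxing integrality, the LP optimum is 11.67 at (u,v) = (2.33, 0), which is not an integer point.
(u,v)=(2,0): 2·2+6·0=4≤26, 3·2+4·0=6≤7, objective 10.
(u,v)=(1,1): 2·1+6·1=8≤26, 3·1+4·1=7≤7, objective 7.
(u,v)=(1,0): 2·1+6·0=2≤26, 3·1+4·0=3≤7, objective 5.
The best lattice point is (2,0), giving 10.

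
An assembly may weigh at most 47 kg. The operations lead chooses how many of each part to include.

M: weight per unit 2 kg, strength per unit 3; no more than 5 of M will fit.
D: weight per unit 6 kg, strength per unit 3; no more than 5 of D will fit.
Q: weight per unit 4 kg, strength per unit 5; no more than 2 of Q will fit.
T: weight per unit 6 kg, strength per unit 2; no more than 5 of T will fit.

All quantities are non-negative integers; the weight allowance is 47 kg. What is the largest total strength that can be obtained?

37

Take 4×M, 5×D, and 2×Q: weight 46 ≤ 47, strength 4·3 + 5·3 + 2·5 = 37.
No other integer combination yields more.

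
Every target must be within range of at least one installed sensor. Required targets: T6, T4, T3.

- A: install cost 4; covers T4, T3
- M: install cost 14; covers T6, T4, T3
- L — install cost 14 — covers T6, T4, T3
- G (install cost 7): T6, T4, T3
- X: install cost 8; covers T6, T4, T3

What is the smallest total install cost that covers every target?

This is a weighted set-cover instance.
The greedy cost-per-new-target heuristic would pick A and G for 11, but a cheaper cover exists.
G alone covers T6, T4, T3 — every target.
Total install cost: 7.
No cover costs less than 7.

7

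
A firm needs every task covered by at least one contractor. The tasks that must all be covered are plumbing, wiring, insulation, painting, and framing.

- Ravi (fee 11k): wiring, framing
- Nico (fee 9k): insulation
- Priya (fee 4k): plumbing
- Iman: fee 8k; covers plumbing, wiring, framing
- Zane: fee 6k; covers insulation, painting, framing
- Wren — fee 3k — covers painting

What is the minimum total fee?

The greedy cost-per-new-task heuristic would pick Zane, Priya, and Iman for 18, but a cheaper cover exists.
Choose Iman and Zane: together they cover plumbing, wiring, insulation, painting, framing — every task.
Total fee: 8 + 6 = 14.
No cover costs less than 14.

14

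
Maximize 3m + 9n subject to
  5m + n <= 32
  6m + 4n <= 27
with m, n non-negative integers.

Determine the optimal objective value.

54

Relaxing integrality, the LP optimum is 60.75 at (m,n) = (0, 6.75), which is not an integer point.
(m,n)=(0,6): 5·0+1·6=6≤32, 6·0+4·6=24≤27, objective 54.
(m,n)=(1,5): 5·1+1·5=10≤32, 6·1+4·5=26≤27, objective 48.
Maximum is 54 at (m,n)=(0,6).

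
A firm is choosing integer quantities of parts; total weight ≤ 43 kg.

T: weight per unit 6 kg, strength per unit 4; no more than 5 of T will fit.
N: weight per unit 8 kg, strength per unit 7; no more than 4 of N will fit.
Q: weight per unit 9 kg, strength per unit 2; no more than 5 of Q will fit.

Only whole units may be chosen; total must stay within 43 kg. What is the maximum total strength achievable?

Take 3×T and 3×N: weight 42 ≤ 43, strength 3·4 + 3·7 = 33.
No other integer combination yields more.

33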